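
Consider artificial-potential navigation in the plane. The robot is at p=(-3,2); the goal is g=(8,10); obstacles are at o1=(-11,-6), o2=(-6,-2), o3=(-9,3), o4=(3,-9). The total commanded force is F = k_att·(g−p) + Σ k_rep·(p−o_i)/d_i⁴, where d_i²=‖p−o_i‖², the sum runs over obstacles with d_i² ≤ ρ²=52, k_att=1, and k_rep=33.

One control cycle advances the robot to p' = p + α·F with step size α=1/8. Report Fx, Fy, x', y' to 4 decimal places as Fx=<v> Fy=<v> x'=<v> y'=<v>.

Fx=11.3030 Fy=8.1871 x'=-1.5871 y'=3.0234

F_att = 1·(g−p) = 1·(11,8) = (11.0000,8.0000)
o1: d²=128 > ρ²=52 → inactive
o2: d²=25 ≤ ρ²=52; F_rep = 33·(3,4)/25² = (0.1584,0.2112)
o3: d²=37 ≤ ρ²=52; F_rep = 33·(6,-1)/37² = (0.1446,-0.0241)
o4: d²=157 > ρ²=52 → inactive
F = F_att + ΣF_rep = (11.3030,8.1871)
p' = p + 1/8·F = (-1.5871,3.0234)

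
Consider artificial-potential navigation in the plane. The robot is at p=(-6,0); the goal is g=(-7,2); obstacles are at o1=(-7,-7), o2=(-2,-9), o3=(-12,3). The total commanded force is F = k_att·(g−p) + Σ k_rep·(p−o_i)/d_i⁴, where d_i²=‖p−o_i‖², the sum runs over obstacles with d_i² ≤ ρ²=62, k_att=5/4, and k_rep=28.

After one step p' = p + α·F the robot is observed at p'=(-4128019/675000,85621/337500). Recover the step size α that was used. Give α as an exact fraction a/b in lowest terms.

F_att = 5/4·(g−p) = 5/4·(-1,2) = (-1.2500,2.5000)
o1: d²=50 ≤ ρ²=62; F_rep = 28·(1,7)/50² = (0.0112,0.0784)
o2: d²=97 > ρ²=62 → inactive
o3: d²=45 ≤ ρ²=62; F_rep = 28·(6,-3)/45² = (0.0830,-0.0415)
F = F_att + ΣF_rep = (-1.1558,2.5369)
Δp = p'−p = (-0.1156,0.2537); α = Δx/Fx = (-78019/675000) / (-78019/67500) = 1/10
check: Δy/Fy = (85621/337500) / (85621/33750) = 1/10 ✓

α = 1/10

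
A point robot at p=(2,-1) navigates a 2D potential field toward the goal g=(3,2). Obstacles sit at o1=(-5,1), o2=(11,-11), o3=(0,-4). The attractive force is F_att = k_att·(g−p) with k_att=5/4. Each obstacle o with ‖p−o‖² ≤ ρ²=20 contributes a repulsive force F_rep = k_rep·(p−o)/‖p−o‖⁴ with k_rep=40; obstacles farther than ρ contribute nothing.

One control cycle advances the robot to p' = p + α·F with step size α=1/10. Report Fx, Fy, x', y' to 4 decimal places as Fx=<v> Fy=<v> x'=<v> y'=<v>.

F_att = 5/4·(g−p) = 5/4·(1,3) = (1.2500,3.7500)
o1: d²=53 > ρ²=20 → inactive
o2: d²=181 > ρ²=20 → inactive
o3: d²=13 ≤ ρ²=20; F_rep = 40·(2,3)/13² = (0.4734,0.7101)
F = F_att + ΣF_rep = (1.7234,4.4601)
p' = p + 1/10·F = (2.1723,-0.5540)

Fx=1.7234 Fy=4.4601 x'=2.1723 y'=-0.5540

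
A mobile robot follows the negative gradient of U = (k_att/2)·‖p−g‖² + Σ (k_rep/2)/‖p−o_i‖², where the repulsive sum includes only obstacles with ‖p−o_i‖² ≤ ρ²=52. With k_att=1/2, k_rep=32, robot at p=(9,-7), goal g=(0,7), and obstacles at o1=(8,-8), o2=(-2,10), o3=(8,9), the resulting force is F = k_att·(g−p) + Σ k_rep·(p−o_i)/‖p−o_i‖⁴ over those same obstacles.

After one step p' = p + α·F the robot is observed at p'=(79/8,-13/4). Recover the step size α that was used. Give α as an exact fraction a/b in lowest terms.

α = 1/4

F_att = 1/2·(g−p) = 1/2·(-9,14) = (-4.5000,7.0000)
o1: d²=2 ≤ ρ²=52; F_rep = 32·(1,1)/2² = (8.0000,8.0000)
o2: d²=410 > ρ²=52 → inactive
o3: d²=257 > ρ²=52 → inactive
F = F_att + ΣF_rep = (3.5000,15.0000)
Δp = p'−p = (0.8750,3.7500); α = Δx/Fx = (7/8) / (7/2) = 1/4
check: Δy/Fy = (15/4) / (15) = 1/4 ✓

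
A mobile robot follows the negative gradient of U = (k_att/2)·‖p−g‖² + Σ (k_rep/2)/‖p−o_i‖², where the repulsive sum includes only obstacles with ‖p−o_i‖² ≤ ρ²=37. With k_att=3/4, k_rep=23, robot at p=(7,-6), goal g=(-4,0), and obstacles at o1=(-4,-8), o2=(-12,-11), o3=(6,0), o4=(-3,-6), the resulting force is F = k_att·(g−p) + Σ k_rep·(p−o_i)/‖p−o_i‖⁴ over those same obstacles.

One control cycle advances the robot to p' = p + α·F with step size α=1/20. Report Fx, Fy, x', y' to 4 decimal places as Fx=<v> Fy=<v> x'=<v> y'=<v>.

Fx=-8.2332 Fy=4.3992 x'=6.5883 y'=-5.7800

F_att = 3/4·(g−p) = 3/4·(-11,6) = (-8.2500,4.5000)
o1: d²=125 > ρ²=37 → inactive
o2: d²=386 > ρ²=37 → inactive
o3: d²=37 ≤ ρ²=37; F_rep = 23·(1,-6)/37² = (0.0168,-0.1008)
o4: d²=100 > ρ²=37 → inactive
F = F_att + ΣF_rep = (-8.2332,4.3992)
p' = p + 1/20·F = (6.5883,-5.7800)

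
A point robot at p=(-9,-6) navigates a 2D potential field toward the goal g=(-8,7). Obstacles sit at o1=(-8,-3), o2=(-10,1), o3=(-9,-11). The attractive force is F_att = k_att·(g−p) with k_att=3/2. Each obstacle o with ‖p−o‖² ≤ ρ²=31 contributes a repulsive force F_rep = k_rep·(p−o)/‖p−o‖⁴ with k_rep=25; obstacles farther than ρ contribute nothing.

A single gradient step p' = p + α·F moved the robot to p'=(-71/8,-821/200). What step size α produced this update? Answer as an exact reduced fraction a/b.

α = 1/10

F_att = 3/2·(g−p) = 3/2·(1,13) = (1.5000,19.5000)
o1: d²=10 ≤ ρ²=31; F_rep = 25·(-1,-3)/10² = (-0.2500,-0.7500)
o2: d²=50 > ρ²=31 → inactive
o3: d²=25 ≤ ρ²=31; F_rep = 25·(0,5)/25² = (0.0000,0.2000)
F = F_att + ΣF_rep = (1.2500,18.9500)
Δp = p'−p = (0.1250,1.8950); α = Δx/Fx = (1/8) / (5/4) = 1/10
check: Δy/Fy = (379/200) / (379/20) = 1/10 ✓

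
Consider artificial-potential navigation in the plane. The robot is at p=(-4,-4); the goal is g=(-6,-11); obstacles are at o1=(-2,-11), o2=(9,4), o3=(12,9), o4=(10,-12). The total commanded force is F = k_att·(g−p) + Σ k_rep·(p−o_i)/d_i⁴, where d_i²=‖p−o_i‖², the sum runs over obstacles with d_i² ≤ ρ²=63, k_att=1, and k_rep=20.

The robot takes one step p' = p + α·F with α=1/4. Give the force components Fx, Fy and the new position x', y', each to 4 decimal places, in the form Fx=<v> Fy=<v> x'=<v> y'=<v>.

F_att = 1·(g−p) = 1·(-2,-7) = (-2.0000,-7.0000)
o1: d²=53 ≤ ρ²=63; F_rep = 20·(-2,7)/53² = (-0.0142,0.0498)
o2: d²=233 > ρ²=63 → inactive
o3: d²=425 > ρ²=63 → inactive
o4: d²=260 > ρ²=63 → inactive
F = F_att + ΣF_rep = (-2.0142,-6.9502)
p' = p + 1/4·F = (-4.5036,-5.7375)

Fx=-2.0142 Fy=-6.9502 x'=-4.5036 y'=-5.7375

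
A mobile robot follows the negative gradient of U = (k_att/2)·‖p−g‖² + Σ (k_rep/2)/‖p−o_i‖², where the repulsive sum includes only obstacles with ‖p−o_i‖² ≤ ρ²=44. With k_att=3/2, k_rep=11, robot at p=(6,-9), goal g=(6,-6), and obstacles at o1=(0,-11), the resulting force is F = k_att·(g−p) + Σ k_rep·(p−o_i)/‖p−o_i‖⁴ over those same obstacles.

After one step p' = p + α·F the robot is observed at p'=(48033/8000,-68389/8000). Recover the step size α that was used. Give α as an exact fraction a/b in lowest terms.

F_att = 3/2·(g−p) = 3/2·(0,3) = (0.0000,4.5000)
o1: d²=40 ≤ ρ²=44; F_rep = 11·(6,2)/40² = (0.0413,0.0138)
F = F_att + ΣF_rep = (0.0413,4.5137)
Δp = p'−p = (0.0041,0.4514); α = Δx/Fx = (33/8000) / (33/800) = 1/10
check: Δy/Fy = (3611/8000) / (3611/800) = 1/10 ✓

α = 1/10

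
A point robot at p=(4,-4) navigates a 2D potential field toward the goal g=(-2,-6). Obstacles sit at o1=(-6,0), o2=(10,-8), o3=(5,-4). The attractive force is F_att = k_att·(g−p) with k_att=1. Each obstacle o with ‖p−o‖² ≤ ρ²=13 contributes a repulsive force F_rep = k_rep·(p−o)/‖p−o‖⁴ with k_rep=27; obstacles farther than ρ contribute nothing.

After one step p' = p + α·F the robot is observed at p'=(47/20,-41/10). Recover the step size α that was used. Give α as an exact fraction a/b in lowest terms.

α = 1/20

F_att = 1·(g−p) = 1·(-6,-2) = (-6.0000,-2.0000)
o1: d²=116 > ρ²=13 → inactive
o2: d²=52 > ρ²=13 → inactive
o3: d²=1 ≤ ρ²=13; F_rep = 27·(-1,0)/1² = (-27.0000,0.0000)
F = F_att + ΣF_rep = (-33.0000,-2.0000)
Δp = p'−p = (-1.6500,-0.1000); α = Δx/Fx = (-33/20) / (-33) = 1/20
check: Δy/Fy = (-1/10) / (-2) = 1/20 ✓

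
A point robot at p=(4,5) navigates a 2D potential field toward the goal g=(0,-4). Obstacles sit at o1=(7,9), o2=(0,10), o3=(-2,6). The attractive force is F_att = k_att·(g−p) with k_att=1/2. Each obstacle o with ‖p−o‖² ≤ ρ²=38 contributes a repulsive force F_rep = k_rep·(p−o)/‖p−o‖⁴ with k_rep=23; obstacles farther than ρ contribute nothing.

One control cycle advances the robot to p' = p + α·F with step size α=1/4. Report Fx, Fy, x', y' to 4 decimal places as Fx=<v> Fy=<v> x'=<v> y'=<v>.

F_att = 1/2·(g−p) = 1/2·(-4,-9) = (-2.0000,-4.5000)
o1: d²=25 ≤ ρ²=38; F_rep = 23·(-3,-4)/25² = (-0.1104,-0.1472)
o2: d²=41 > ρ²=38 → inactive
o3: d²=37 ≤ ρ²=38; F_rep = 23·(6,-1)/37² = (0.1008,-0.0168)
F = F_att + ΣF_rep = (-2.0096,-4.6640)
p' = p + 1/4·F = (3.4976,3.8340)

Fx=-2.0096 Fy=-4.6640 x'=3.4976 y'=3.8340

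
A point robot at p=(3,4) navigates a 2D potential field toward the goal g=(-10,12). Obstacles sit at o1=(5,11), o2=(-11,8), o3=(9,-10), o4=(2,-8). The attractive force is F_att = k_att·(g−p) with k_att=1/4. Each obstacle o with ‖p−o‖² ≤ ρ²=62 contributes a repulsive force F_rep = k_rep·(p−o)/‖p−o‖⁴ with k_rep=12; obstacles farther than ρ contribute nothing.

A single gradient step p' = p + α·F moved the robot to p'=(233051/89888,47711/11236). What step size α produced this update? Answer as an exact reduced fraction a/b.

α = 1/8

F_att = 1/4·(g−p) = 1/4·(-13,8) = (-3.2500,2.0000)
o1: d²=53 ≤ ρ²=62; F_rep = 12·(-2,-7)/53² = (-0.0085,-0.0299)
o2: d²=212 > ρ²=62 → inactive
o3: d²=232 > ρ²=62 → inactive
o4: d²=145 > ρ²=62 → inactive
F = F_att + ΣF_rep = (-3.2585,1.9701)
Δp = p'−p = (-0.4073,0.2463); α = Δx/Fx = (-36613/89888) / (-36613/11236) = 1/8
check: Δy/Fy = (2767/11236) / (5534/2809) = 1/8 ✓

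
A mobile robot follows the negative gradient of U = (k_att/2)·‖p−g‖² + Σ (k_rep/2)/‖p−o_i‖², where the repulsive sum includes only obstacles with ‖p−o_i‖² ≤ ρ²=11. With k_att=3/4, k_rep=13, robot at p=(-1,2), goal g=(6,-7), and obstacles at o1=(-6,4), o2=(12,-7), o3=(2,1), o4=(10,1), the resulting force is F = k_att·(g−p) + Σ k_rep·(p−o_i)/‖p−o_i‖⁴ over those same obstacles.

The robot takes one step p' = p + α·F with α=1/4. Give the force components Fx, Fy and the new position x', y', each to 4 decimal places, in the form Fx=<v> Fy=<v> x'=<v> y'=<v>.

Fx=4.8600 Fy=-6.6200 x'=0.2150 y'=0.3450

F_att = 3/4·(g−p) = 3/4·(7,-9) = (5.2500,-6.7500)
o1: d²=29 > ρ²=11 → inactive
o2: d²=250 > ρ²=11 → inactive
o3: d²=10 ≤ ρ²=11; F_rep = 13·(-3,1)/10² = (-0.3900,0.1300)
o4: d²=122 > ρ²=11 → inactive
F = F_att + ΣF_rep = (4.8600,-6.6200)
p' = p + 1/4·F = (0.2150,0.3450)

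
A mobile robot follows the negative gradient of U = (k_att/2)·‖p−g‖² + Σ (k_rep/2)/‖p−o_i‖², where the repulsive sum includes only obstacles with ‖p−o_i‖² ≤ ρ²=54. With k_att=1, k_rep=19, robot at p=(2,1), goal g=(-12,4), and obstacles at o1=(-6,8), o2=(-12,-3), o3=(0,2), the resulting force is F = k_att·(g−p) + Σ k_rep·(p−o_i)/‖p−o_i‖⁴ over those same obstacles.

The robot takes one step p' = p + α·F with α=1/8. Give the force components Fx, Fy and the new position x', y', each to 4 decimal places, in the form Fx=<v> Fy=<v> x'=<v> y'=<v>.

F_att = 1·(g−p) = 1·(-14,3) = (-14.0000,3.0000)
o1: d²=113 > ρ²=54 → inactive
o2: d²=212 > ρ²=54 → inactive
o3: d²=5 ≤ ρ²=54; F_rep = 19·(2,-1)/5² = (1.5200,-0.7600)
F = F_att + ΣF_rep = (-12.4800,2.2400)
p' = p + 1/8·F = (0.4400,1.2800)

Fx=-12.4800 Fy=2.2400 x'=0.4400 y'=1.2800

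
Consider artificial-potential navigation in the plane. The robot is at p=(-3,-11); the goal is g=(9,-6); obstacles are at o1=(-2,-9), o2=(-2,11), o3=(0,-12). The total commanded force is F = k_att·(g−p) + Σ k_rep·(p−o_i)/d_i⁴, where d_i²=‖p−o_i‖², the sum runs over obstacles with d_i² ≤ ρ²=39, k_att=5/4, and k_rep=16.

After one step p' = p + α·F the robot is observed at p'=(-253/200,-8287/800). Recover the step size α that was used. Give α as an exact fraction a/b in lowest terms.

F_att = 5/4·(g−p) = 5/4·(12,5) = (15.0000,6.2500)
o1: d²=5 ≤ ρ²=39; F_rep = 16·(-1,-2)/5² = (-0.6400,-1.2800)
o2: d²=485 > ρ²=39 → inactive
o3: d²=10 ≤ ρ²=39; F_rep = 16·(-3,1)/10² = (-0.4800,0.1600)
F = F_att + ΣF_rep = (13.8800,5.1300)
Δp = p'−p = (1.7350,0.6412); α = Δx/Fx = (347/200) / (347/25) = 1/8
check: Δy/Fy = (513/800) / (513/100) = 1/8 ✓

α = 1/8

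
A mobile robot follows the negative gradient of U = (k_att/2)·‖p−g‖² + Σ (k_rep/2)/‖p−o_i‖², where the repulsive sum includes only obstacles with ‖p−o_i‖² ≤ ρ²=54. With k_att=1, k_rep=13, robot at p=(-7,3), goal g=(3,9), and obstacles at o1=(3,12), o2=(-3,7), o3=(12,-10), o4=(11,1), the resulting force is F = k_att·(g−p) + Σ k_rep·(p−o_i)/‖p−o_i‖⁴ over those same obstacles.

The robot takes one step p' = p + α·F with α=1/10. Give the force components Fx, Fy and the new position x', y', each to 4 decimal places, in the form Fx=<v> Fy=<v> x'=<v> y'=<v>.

F_att = 1·(g−p) = 1·(10,6) = (10.0000,6.0000)
o1: d²=181 > ρ²=54 → inactive
o2: d²=32 ≤ ρ²=54; F_rep = 13·(-4,-4)/32² = (-0.0508,-0.0508)
o3: d²=530 > ρ²=54 → inactive
o4: d²=328 > ρ²=54 → inactive
F = F_att + ΣF_rep = (9.9492,5.9492)
p' = p + 1/10·F = (-6.0051,3.5949)

Fx=9.9492 Fy=5.9492 x'=-6.0051 y'=3.5949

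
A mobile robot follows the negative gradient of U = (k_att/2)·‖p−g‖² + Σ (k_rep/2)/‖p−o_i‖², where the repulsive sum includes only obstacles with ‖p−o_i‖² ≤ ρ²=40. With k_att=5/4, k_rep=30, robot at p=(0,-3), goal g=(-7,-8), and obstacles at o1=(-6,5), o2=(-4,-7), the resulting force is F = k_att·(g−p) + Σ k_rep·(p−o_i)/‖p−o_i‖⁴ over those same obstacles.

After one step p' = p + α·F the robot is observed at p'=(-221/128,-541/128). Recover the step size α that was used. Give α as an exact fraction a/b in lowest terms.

F_att = 5/4·(g−p) = 5/4·(-7,-5) = (-8.7500,-6.2500)
o1: d²=100 > ρ²=40 → inactive
o2: d²=32 ≤ ρ²=40; F_rep = 30·(4,4)/32² = (0.1172,0.1172)
F = F_att + ΣF_rep = (-8.6328,-6.1328)
Δp = p'−p = (-1.7266,-1.2266); α = Δx/Fx = (-221/128) / (-1105/128) = 1/5
check: Δy/Fy = (-157/128) / (-785/128) = 1/5 ✓

α = 1/5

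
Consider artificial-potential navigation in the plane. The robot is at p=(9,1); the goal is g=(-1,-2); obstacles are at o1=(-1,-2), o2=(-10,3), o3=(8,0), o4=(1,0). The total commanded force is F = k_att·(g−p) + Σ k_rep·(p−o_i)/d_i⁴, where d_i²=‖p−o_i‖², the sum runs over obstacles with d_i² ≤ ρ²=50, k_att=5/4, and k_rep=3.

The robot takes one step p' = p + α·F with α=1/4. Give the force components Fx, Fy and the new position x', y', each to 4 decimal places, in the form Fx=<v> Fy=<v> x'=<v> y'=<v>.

F_att = 5/4·(g−p) = 5/4·(-10,-3) = (-12.5000,-3.7500)
o1: d²=109 > ρ²=50 → inactive
o2: d²=365 > ρ²=50 → inactive
o3: d²=2 ≤ ρ²=50; F_rep = 3·(1,1)/2² = (0.7500,0.7500)
o4: d²=65 > ρ²=50 → inactive
F = F_att + ΣF_rep = (-11.7500,-3.0000)
p' = p + 1/4·F = (6.0625,0.2500)

Fx=-11.7500 Fy=-3.0000 x'=6.0625 y'=0.2500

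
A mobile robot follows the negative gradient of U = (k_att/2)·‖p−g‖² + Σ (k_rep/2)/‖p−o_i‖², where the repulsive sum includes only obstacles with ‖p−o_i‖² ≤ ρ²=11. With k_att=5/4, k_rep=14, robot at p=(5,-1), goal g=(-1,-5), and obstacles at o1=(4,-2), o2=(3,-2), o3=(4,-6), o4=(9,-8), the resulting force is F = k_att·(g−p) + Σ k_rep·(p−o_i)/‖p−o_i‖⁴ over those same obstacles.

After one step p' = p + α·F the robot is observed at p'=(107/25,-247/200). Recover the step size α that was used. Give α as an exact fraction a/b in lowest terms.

α = 1/4

F_att = 5/4·(g−p) = 5/4·(-6,-4) = (-7.5000,-5.0000)
o1: d²=2 ≤ ρ²=11; F_rep = 14·(1,1)/2² = (3.5000,3.5000)
o2: d²=5 ≤ ρ²=11; F_rep = 14·(2,1)/5² = (1.1200,0.5600)
o3: d²=26 > ρ²=11 → inactive
o4: d²=65 > ρ²=11 → inactive
F = F_att + ΣF_rep = (-2.8800,-0.9400)
Δp = p'−p = (-0.7200,-0.2350); α = Δx/Fx = (-18/25) / (-72/25) = 1/4
check: Δy/Fy = (-47/200) / (-47/50) = 1/4 ✓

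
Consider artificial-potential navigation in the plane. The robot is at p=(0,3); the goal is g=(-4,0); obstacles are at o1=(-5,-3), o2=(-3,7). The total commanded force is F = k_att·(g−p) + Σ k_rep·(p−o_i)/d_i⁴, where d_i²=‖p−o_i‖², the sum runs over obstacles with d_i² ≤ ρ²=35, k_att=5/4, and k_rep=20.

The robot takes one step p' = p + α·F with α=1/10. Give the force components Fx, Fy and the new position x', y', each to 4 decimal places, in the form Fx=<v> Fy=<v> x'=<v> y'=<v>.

F_att = 5/4·(g−p) = 5/4·(-4,-3) = (-5.0000,-3.7500)
o1: d²=61 > ρ²=35 → inactive
o2: d²=25 ≤ ρ²=35; F_rep = 20·(3,-4)/25² = (0.0960,-0.1280)
F = F_att + ΣF_rep = (-4.9040,-3.8780)
p' = p + 1/10·F = (-0.4904,2.6122)

Fx=-4.9040 Fy=-3.8780 x'=-0.4904 y'=2.6122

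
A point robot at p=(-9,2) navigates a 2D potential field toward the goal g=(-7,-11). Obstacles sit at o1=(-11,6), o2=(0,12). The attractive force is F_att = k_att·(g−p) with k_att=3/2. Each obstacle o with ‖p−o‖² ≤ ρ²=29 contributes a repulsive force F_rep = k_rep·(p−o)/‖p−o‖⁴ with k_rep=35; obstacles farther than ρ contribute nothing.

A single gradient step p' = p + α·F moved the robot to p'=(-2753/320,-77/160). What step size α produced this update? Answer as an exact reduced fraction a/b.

F_att = 3/2·(g−p) = 3/2·(2,-13) = (3.0000,-19.5000)
o1: d²=20 ≤ ρ²=29; F_rep = 35·(2,-4)/20² = (0.1750,-0.3500)
o2: d²=181 > ρ²=29 → inactive
F = F_att + ΣF_rep = (3.1750,-19.8500)
Δp = p'−p = (0.3969,-2.4813); α = Δx/Fx = (127/320) / (127/40) = 1/8
check: Δy/Fy = (-397/160) / (-397/20) = 1/8 ✓

α = 1/8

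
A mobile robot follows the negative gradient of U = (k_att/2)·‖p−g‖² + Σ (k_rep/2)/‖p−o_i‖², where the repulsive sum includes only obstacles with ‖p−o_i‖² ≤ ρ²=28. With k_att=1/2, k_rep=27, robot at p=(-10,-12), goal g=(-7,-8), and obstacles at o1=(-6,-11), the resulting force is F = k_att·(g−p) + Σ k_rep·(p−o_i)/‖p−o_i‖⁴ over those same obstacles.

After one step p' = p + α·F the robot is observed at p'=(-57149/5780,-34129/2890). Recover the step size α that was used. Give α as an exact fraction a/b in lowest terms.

F_att = 1/2·(g−p) = 1/2·(3,4) = (1.5000,2.0000)
o1: d²=17 ≤ ρ²=28; F_rep = 27·(-4,-1)/17² = (-0.3737,-0.0934)
F = F_att + ΣF_rep = (1.1263,1.9066)
Δp = p'−p = (0.1126,0.1907); α = Δx/Fx = (651/5780) / (651/578) = 1/10
check: Δy/Fy = (551/2890) / (551/289) = 1/10 ✓

α = 1/10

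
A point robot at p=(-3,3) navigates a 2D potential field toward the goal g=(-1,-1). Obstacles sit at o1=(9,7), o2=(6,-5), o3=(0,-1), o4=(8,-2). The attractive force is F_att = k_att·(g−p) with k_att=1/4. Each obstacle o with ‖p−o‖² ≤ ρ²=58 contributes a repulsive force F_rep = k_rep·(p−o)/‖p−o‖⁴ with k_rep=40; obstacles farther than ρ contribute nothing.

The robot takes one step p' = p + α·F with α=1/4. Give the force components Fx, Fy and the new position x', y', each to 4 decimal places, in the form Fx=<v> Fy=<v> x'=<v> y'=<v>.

Fx=0.3080 Fy=-0.7440 x'=-2.9230 y'=2.8140

F_att = 1/4·(g−p) = 1/4·(2,-4) = (0.5000,-1.0000)
o1: d²=160 > ρ²=58 → inactive
o2: d²=145 > ρ²=58 → inactive
o3: d²=25 ≤ ρ²=58; F_rep = 40·(-3,4)/25² = (-0.1920,0.2560)
o4: d²=146 > ρ²=58 → inactive
F = F_att + ΣF_rep = (0.3080,-0.7440)
p' = p + 1/4·F = (-2.9230,2.8140)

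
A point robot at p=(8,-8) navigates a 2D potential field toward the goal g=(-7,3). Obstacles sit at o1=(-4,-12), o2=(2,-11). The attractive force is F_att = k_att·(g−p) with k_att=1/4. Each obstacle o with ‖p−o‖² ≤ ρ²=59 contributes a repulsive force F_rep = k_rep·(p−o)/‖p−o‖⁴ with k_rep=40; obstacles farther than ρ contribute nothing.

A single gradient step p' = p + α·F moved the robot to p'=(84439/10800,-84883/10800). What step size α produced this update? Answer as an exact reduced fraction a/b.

F_att = 1/4·(g−p) = 1/4·(-15,11) = (-3.7500,2.7500)
o1: d²=160 > ρ²=59 → inactive
o2: d²=45 ≤ ρ²=59; F_rep = 40·(6,3)/45² = (0.1185,0.0593)
F = F_att + ΣF_rep = (-3.6315,2.8093)
Δp = p'−p = (-0.1816,0.1405); α = Δx/Fx = (-1961/10800) / (-1961/540) = 1/20
check: Δy/Fy = (1517/10800) / (1517/540) = 1/20 ✓

α = 1/20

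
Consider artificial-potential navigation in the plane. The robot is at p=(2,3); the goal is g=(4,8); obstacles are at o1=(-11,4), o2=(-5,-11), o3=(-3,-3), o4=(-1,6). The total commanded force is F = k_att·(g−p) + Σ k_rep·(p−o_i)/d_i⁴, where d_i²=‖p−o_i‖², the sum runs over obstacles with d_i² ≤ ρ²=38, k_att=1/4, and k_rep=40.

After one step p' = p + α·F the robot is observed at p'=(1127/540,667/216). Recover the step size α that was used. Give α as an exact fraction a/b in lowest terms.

α = 1/10

F_att = 1/4·(g−p) = 1/4·(2,5) = (0.5000,1.2500)
o1: d²=170 > ρ²=38 → inactive
o2: d²=245 > ρ²=38 → inactive
o3: d²=61 > ρ²=38 → inactive
o4: d²=18 ≤ ρ²=38; F_rep = 40·(3,-3)/18² = (0.3704,-0.3704)
F = F_att + ΣF_rep = (0.8704,0.8796)
Δp = p'−p = (0.0870,0.0880); α = Δx/Fx = (47/540) / (47/54) = 1/10
check: Δy/Fy = (19/216) / (95/108) = 1/10 ✓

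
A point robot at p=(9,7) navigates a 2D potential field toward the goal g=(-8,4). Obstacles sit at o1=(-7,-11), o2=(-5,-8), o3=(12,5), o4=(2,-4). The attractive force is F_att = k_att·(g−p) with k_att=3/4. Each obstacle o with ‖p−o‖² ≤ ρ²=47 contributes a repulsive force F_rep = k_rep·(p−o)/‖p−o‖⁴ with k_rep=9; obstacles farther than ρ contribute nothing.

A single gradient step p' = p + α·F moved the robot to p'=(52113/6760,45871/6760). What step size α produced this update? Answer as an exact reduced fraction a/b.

F_att = 3/4·(g−p) = 3/4·(-17,-3) = (-12.7500,-2.2500)
o1: d²=580 > ρ²=47 → inactive
o2: d²=421 > ρ²=47 → inactive
o3: d²=13 ≤ ρ²=47; F_rep = 9·(-3,2)/13² = (-0.1598,0.1065)
o4: d²=170 > ρ²=47 → inactive
F = F_att + ΣF_rep = (-12.9098,-2.1435)
Δp = p'−p = (-1.2910,-0.2143); α = Δx/Fx = (-8727/6760) / (-8727/676) = 1/10
check: Δy/Fy = (-1449/6760) / (-1449/676) = 1/10 ✓

α = 1/10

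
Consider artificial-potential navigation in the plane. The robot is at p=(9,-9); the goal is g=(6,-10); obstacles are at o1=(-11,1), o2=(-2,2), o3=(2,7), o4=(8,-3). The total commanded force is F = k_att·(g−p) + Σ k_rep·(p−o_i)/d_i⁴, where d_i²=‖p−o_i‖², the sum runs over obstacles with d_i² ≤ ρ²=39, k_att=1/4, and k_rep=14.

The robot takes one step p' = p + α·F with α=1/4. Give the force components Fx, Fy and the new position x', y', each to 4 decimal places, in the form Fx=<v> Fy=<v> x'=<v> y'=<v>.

Fx=-0.7398 Fy=-0.3114 x'=8.8151 y'=-9.0778

F_att = 1/4·(g−p) = 1/4·(-3,-1) = (-0.7500,-0.2500)
o1: d²=500 > ρ²=39 → inactive
o2: d²=242 > ρ²=39 → inactive
o3: d²=305 > ρ²=39 → inactive
o4: d²=37 ≤ ρ²=39; F_rep = 14·(1,-6)/37² = (0.0102,-0.0614)
F = F_att + ΣF_rep = (-0.7398,-0.3114)
p' = p + 1/4·F = (8.8151,-9.0778)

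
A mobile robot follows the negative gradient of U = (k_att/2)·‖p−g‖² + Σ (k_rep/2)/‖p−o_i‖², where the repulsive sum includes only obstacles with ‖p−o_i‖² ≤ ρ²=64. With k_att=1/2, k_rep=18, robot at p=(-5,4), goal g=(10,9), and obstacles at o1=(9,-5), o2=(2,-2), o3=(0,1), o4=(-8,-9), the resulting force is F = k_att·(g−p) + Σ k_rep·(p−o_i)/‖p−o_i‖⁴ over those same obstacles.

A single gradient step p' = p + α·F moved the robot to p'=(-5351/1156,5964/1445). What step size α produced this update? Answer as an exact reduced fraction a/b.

α = 1/20

F_att = 1/2·(g−p) = 1/2·(15,5) = (7.5000,2.5000)
o1: d²=277 > ρ²=64 → inactive
o2: d²=85 > ρ²=64 → inactive
o3: d²=34 ≤ ρ²=64; F_rep = 18·(-5,3)/34² = (-0.0779,0.0467)
o4: d²=178 > ρ²=64 → inactive
F = F_att + ΣF_rep = (7.4221,2.5467)
Δp = p'−p = (0.3711,0.1273); α = Δx/Fx = (429/1156) / (2145/289) = 1/20
check: Δy/Fy = (184/1445) / (736/289) = 1/20 ✓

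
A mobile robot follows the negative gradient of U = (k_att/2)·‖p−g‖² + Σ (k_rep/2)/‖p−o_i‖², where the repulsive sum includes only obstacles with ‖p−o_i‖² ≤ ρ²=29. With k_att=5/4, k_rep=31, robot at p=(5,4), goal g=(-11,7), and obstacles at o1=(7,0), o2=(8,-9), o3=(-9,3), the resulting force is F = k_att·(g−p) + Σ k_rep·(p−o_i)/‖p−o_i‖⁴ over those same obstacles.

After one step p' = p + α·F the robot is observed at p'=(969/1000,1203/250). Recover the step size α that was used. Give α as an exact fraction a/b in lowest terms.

F_att = 5/4·(g−p) = 5/4·(-16,3) = (-20.0000,3.7500)
o1: d²=20 ≤ ρ²=29; F_rep = 31·(-2,4)/20² = (-0.1550,0.3100)
o2: d²=178 > ρ²=29 → inactive
o3: d²=197 > ρ²=29 → inactive
F = F_att + ΣF_rep = (-20.1550,4.0600)
Δp = p'−p = (-4.0310,0.8120); α = Δx/Fx = (-4031/1000) / (-4031/200) = 1/5
check: Δy/Fy = (203/250) / (203/50) = 1/5 ✓

α = 1/5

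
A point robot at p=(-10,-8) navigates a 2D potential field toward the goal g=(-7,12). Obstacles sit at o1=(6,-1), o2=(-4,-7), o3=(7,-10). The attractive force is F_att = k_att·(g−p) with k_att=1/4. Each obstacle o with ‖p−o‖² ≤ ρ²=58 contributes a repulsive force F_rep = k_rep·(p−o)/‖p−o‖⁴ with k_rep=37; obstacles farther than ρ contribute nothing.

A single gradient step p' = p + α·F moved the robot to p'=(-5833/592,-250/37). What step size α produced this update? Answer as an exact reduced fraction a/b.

F_att = 1/4·(g−p) = 1/4·(3,20) = (0.7500,5.0000)
o1: d²=305 > ρ²=58 → inactive
o2: d²=37 ≤ ρ²=58; F_rep = 37·(-6,-1)/37² = (-0.1622,-0.0270)
o3: d²=293 > ρ²=58 → inactive
F = F_att + ΣF_rep = (0.5878,4.9730)
Δp = p'−p = (0.1470,1.2432); α = Δx/Fx = (87/592) / (87/148) = 1/4
check: Δy/Fy = (46/37) / (184/37) = 1/4 ✓

α = 1/4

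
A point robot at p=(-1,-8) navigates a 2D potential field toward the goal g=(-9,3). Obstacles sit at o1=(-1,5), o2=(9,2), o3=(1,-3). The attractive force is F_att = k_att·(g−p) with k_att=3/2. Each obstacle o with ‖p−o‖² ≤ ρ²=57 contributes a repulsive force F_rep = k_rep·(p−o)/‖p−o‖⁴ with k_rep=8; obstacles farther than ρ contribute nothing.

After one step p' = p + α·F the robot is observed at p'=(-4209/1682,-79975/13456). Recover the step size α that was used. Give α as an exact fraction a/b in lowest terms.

F_att = 3/2·(g−p) = 3/2·(-8,11) = (-12.0000,16.5000)
o1: d²=169 > ρ²=57 → inactive
o2: d²=200 > ρ²=57 → inactive
o3: d²=29 ≤ ρ²=57; F_rep = 8·(-2,-5)/29² = (-0.0190,-0.0476)
F = F_att + ΣF_rep = (-12.0190,16.4524)
Δp = p'−p = (-1.5024,2.0566); α = Δx/Fx = (-2527/1682) / (-10108/841) = 1/8
check: Δy/Fy = (27673/13456) / (27673/1682) = 1/8 ✓

α = 1/8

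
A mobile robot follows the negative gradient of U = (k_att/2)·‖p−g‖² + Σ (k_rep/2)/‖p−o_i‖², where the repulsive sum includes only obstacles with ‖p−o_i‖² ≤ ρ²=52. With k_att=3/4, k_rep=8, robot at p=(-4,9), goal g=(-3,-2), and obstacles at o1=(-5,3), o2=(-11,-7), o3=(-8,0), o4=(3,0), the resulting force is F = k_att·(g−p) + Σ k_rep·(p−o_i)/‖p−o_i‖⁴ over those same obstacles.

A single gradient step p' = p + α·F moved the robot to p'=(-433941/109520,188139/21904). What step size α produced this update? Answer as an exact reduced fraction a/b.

α = 1/20

F_att = 3/4·(g−p) = 3/4·(1,-11) = (0.7500,-8.2500)
o1: d²=37 ≤ ρ²=52; F_rep = 8·(1,6)/37² = (0.0058,0.0351)
o2: d²=305 > ρ²=52 → inactive
o3: d²=97 > ρ²=52 → inactive
o4: d²=130 > ρ²=52 → inactive
F = F_att + ΣF_rep = (0.7558,-8.2149)
Δp = p'−p = (0.0378,-0.4107); α = Δx/Fx = (4139/109520) / (4139/5476) = 1/20
check: Δy/Fy = (-8997/21904) / (-44985/5476) = 1/20 ✓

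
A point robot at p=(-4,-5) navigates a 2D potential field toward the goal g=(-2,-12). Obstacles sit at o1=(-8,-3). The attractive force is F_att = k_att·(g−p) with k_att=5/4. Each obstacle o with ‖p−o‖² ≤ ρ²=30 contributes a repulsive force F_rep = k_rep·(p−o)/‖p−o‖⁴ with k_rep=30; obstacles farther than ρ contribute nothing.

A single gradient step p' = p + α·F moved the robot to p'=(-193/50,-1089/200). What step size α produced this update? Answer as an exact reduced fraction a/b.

F_att = 5/4·(g−p) = 5/4·(2,-7) = (2.5000,-8.7500)
o1: d²=20 ≤ ρ²=30; F_rep = 30·(4,-2)/20² = (0.3000,-0.1500)
F = F_att + ΣF_rep = (2.8000,-8.9000)
Δp = p'−p = (0.1400,-0.4450); α = Δx/Fx = (7/50) / (14/5) = 1/20
check: Δy/Fy = (-89/200) / (-89/10) = 1/20 ✓

α = 1/20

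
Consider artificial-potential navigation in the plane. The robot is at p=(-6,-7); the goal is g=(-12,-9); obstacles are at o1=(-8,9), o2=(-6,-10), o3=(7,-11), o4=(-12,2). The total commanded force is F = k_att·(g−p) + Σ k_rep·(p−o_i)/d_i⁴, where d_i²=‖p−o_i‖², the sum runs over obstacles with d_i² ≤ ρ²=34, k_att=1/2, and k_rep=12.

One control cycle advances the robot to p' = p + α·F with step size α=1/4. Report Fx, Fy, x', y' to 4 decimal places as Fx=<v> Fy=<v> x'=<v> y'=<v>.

Fx=-3.0000 Fy=-0.5556 x'=-6.7500 y'=-7.1389

F_att = 1/2·(g−p) = 1/2·(-6,-2) = (-3.0000,-1.0000)
o1: d²=260 > ρ²=34 → inactive
o2: d²=9 ≤ ρ²=34; F_rep = 12·(0,3)/9² = (0.0000,0.4444)
o3: d²=185 > ρ²=34 → inactive
o4: d²=117 > ρ²=34 → inactive
F = F_att + ΣF_rep = (-3.0000,-0.5556)
p' = p + 1/4·F = (-6.7500,-7.1389)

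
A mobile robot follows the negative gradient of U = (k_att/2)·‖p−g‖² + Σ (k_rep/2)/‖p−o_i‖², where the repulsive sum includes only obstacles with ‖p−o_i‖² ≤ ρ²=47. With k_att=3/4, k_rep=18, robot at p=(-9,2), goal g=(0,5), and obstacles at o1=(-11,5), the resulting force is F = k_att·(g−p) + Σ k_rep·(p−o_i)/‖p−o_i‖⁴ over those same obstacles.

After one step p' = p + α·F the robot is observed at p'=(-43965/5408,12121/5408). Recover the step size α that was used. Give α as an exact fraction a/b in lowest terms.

F_att = 3/4·(g−p) = 3/4·(9,3) = (6.7500,2.2500)
o1: d²=13 ≤ ρ²=47; F_rep = 18·(2,-3)/13² = (0.2130,-0.3195)
F = F_att + ΣF_rep = (6.9630,1.9305)
Δp = p'−p = (0.8704,0.2413); α = Δx/Fx = (4707/5408) / (4707/676) = 1/8
check: Δy/Fy = (1305/5408) / (1305/676) = 1/8 ✓

α = 1/8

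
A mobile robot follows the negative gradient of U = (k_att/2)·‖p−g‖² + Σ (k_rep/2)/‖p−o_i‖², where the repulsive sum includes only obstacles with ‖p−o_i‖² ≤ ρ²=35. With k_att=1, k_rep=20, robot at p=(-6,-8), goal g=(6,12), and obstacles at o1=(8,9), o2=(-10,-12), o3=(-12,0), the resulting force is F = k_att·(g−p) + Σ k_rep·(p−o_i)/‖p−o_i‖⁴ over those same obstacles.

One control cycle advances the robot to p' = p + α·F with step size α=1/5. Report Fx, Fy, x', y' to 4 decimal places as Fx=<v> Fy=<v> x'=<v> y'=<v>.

Fx=12.0781 Fy=20.0781 x'=-3.5844 y'=-3.9844

F_att = 1·(g−p) = 1·(12,20) = (12.0000,20.0000)
o1: d²=485 > ρ²=35 → inactive
o2: d²=32 ≤ ρ²=35; F_rep = 20·(4,4)/32² = (0.0781,0.0781)
o3: d²=100 > ρ²=35 → inactive
F = F_att + ΣF_rep = (12.0781,20.0781)
p' = p + 1/5·F = (-3.5844,-3.9844)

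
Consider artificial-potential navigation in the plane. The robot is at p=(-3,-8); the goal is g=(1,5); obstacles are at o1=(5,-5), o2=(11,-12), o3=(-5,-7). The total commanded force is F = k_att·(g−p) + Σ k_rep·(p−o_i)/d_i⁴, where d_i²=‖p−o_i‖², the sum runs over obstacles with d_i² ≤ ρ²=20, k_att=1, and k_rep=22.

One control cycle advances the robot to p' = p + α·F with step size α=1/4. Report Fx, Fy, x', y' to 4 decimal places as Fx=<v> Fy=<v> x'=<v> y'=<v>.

F_att = 1·(g−p) = 1·(4,13) = (4.0000,13.0000)
o1: d²=73 > ρ²=20 → inactive
o2: d²=212 > ρ²=20 → inactive
o3: d²=5 ≤ ρ²=20; F_rep = 22·(2,-1)/5² = (1.7600,-0.8800)
F = F_att + ΣF_rep = (5.7600,12.1200)
p' = p + 1/4·F = (-1.5600,-4.9700)

Fx=5.7600 Fy=12.1200 x'=-1.5600 y'=-4.9700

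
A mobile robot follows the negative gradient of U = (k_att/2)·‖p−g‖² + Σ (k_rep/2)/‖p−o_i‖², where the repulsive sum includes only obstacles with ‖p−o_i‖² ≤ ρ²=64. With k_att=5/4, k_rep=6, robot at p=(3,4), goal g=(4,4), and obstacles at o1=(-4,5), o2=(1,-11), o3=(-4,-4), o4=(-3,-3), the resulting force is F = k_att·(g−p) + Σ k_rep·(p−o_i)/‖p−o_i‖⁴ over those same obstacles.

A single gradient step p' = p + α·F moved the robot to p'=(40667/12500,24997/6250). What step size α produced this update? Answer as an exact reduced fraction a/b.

F_att = 5/4·(g−p) = 5/4·(1,0) = (1.2500,0.0000)
o1: d²=50 ≤ ρ²=64; F_rep = 6·(7,-1)/50² = (0.0168,-0.0024)
o2: d²=229 > ρ²=64 → inactive
o3: d²=113 > ρ²=64 → inactive
o4: d²=85 > ρ²=64 → inactive
F = F_att + ΣF_rep = (1.2668,-0.0024)
Δp = p'−p = (0.2534,-0.0005); α = Δx/Fx = (3167/12500) / (3167/2500) = 1/5
check: Δy/Fy = (-3/6250) / (-3/1250) = 1/5 ✓

α = 1/5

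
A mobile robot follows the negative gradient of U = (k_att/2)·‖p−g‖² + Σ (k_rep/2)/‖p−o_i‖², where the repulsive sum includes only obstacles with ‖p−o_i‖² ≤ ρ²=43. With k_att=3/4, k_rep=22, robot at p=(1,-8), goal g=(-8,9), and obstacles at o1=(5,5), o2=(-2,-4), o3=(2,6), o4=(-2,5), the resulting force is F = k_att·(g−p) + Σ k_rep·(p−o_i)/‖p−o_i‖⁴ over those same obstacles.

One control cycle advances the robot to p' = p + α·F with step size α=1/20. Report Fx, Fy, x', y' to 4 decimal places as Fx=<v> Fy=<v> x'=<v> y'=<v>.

F_att = 3/4·(g−p) = 3/4·(-9,17) = (-6.7500,12.7500)
o1: d²=185 > ρ²=43 → inactive
o2: d²=25 ≤ ρ²=43; F_rep = 22·(3,-4)/25² = (0.1056,-0.1408)
o3: d²=197 > ρ²=43 → inactive
o4: d²=178 > ρ²=43 → inactive
F = F_att + ΣF_rep = (-6.6444,12.6092)
p' = p + 1/20·F = (0.6678,-7.3695)

Fx=-6.6444 Fy=12.6092 x'=0.6678 y'=-7.3695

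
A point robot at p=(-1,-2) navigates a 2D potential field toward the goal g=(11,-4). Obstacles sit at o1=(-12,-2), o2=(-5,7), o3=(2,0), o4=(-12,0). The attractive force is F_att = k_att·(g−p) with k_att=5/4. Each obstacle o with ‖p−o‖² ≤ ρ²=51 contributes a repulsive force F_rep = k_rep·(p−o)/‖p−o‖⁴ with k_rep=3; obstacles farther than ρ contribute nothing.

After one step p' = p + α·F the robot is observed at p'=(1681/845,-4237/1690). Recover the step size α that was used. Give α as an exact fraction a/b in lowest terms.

F_att = 5/4·(g−p) = 5/4·(12,-2) = (15.0000,-2.5000)
o1: d²=121 > ρ²=51 → inactive
o2: d²=97 > ρ²=51 → inactive
o3: d²=13 ≤ ρ²=51; F_rep = 3·(-3,-2)/13² = (-0.0533,-0.0355)
o4: d²=125 > ρ²=51 → inactive
F = F_att + ΣF_rep = (14.9467,-2.5355)
Δp = p'−p = (2.9893,-0.5071); α = Δx/Fx = (2526/845) / (2526/169) = 1/5
check: Δy/Fy = (-857/1690) / (-857/338) = 1/5 ✓

α = 1/5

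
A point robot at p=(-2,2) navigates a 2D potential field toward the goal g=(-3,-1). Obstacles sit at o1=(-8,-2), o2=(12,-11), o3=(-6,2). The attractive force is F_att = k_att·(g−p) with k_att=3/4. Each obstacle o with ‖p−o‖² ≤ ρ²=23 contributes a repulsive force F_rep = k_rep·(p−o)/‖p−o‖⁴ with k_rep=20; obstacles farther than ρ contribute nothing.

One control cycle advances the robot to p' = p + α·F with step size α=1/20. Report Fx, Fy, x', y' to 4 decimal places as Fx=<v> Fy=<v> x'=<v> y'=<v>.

Fx=-0.4375 Fy=-2.2500 x'=-2.0219 y'=1.8875

F_att = 3/4·(g−p) = 3/4·(-1,-3) = (-0.7500,-2.2500)
o1: d²=52 > ρ²=23 → inactive
o2: d²=365 > ρ²=23 → inactive
o3: d²=16 ≤ ρ²=23; F_rep = 20·(4,0)/16² = (0.3125,0.0000)
F = F_att + ΣF_rep = (-0.4375,-2.2500)
p' = p + 1/20·F = (-2.0219,1.8875)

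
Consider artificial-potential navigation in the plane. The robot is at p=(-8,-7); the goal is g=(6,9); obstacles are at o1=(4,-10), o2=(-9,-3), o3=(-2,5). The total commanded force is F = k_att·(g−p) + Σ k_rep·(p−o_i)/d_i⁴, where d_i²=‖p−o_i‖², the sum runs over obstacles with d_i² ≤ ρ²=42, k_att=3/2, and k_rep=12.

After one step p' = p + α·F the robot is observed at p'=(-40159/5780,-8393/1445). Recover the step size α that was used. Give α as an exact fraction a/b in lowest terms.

α = 1/20

F_att = 3/2·(g−p) = 3/2·(14,16) = (21.0000,24.0000)
o1: d²=153 > ρ²=42 → inactive
o2: d²=17 ≤ ρ²=42; F_rep = 12·(1,-4)/17² = (0.0415,-0.1661)
o3: d²=180 > ρ²=42 → inactive
F = F_att + ΣF_rep = (21.0415,23.8339)
Δp = p'−p = (1.0521,1.1917); α = Δx/Fx = (6081/5780) / (6081/289) = 1/20
check: Δy/Fy = (1722/1445) / (6888/289) = 1/20 ✓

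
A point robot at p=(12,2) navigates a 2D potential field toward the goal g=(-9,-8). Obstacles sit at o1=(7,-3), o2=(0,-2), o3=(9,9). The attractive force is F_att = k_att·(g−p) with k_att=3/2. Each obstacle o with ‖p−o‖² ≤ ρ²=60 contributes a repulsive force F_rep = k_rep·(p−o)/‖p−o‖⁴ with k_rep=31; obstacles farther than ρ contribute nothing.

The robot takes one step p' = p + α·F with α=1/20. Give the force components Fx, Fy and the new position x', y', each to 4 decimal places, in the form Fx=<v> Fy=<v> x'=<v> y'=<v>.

F_att = 3/2·(g−p) = 3/2·(-21,-10) = (-31.5000,-15.0000)
o1: d²=50 ≤ ρ²=60; F_rep = 31·(5,5)/50² = (0.0620,0.0620)
o2: d²=160 > ρ²=60 → inactive
o3: d²=58 ≤ ρ²=60; F_rep = 31·(3,-7)/58² = (0.0276,-0.0645)
F = F_att + ΣF_rep = (-31.4104,-15.0025)
p' = p + 1/20·F = (10.4295,1.2499)

Fx=-31.4104 Fy=-15.0025 x'=10.4295 y'=1.2499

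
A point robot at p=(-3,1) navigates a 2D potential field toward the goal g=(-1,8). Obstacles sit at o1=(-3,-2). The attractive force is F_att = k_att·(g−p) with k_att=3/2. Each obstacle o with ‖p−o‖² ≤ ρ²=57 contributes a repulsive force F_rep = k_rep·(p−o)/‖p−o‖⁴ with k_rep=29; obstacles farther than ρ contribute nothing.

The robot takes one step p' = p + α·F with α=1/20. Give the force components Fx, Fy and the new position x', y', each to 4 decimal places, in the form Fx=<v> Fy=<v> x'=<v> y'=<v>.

Fx=3.0000 Fy=11.5741 x'=-2.8500 y'=1.5787

F_att = 3/2·(g−p) = 3/2·(2,7) = (3.0000,10.5000)
o1: d²=9 ≤ ρ²=57; F_rep = 29·(0,3)/9² = (0.0000,1.0741)
F = F_att + ΣF_rep = (3.0000,11.5741)
p' = p + 1/20·F = (-2.8500,1.5787)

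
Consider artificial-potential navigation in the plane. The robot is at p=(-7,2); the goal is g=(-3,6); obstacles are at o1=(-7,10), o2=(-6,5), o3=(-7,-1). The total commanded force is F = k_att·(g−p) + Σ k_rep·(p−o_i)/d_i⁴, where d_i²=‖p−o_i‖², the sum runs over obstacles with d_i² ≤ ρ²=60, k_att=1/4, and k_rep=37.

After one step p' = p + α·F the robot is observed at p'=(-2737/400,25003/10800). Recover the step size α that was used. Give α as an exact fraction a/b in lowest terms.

F_att = 1/4·(g−p) = 1/4·(4,4) = (1.0000,1.0000)
o1: d²=64 > ρ²=60 → inactive
o2: d²=10 ≤ ρ²=60; F_rep = 37·(-1,-3)/10² = (-0.3700,-1.1100)
o3: d²=9 ≤ ρ²=60; F_rep = 37·(0,3)/9² = (0.0000,1.3704)
F = F_att + ΣF_rep = (0.6300,1.2604)
Δp = p'−p = (0.1575,0.3151); α = Δx/Fx = (63/400) / (63/100) = 1/4
check: Δy/Fy = (3403/10800) / (3403/2700) = 1/4 ✓

α = 1/4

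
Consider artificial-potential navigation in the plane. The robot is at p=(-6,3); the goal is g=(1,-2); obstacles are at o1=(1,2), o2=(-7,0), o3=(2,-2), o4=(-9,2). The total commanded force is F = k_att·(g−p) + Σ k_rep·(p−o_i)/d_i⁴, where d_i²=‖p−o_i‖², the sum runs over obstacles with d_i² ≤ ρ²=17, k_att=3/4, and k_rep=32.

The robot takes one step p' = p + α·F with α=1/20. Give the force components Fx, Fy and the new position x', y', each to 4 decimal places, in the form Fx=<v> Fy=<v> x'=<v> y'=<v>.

F_att = 3/4·(g−p) = 3/4·(7,-5) = (5.2500,-3.7500)
o1: d²=50 > ρ²=17 → inactive
o2: d²=10 ≤ ρ²=17; F_rep = 32·(1,3)/10² = (0.3200,0.9600)
o3: d²=89 > ρ²=17 → inactive
o4: d²=10 ≤ ρ²=17; F_rep = 32·(3,1)/10² = (0.9600,0.3200)
F = F_att + ΣF_rep = (6.5300,-2.4700)
p' = p + 1/20·F = (-5.6735,2.8765)

Fx=6.5300 Fy=-2.4700 x'=-5.6735 y'=2.8765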